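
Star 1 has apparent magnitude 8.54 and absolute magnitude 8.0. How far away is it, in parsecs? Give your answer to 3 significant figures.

12.8 pc

m − M = 5 log₁₀(d/10 pc)
8.54 − (8.0) = 0.54 = 5 log₁₀(d/10)
d = 10 × 10^(0.54/5) = 10 × 10^0.108 = 12.82 pc.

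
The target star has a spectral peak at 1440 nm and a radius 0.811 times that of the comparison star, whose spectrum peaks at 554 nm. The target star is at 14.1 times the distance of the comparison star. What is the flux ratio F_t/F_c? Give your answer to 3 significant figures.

Wien's law: T_t/T_c = λ_c/λ_t = 554/1440 = 0.3847.
L_t/L_c = (R_t/R_c)²(T_t/T_c)⁴ = (0.811)²(0.3847)⁴ = 0.01441.
F_t/F_c = (L_t/L_c)/(d_t/d_c)² = 0.01441/(14.1)² = 7.248×10^-5.

7.25×10^-5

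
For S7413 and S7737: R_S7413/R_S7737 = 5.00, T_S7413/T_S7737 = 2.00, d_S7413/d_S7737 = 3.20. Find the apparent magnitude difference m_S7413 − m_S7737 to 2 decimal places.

L_S7413/L_S7737 = (5.00)²(2.00)⁴ = 400.0.
F_S7413/F_S7737 = (L_S7413/L_S7737)/(d_S7413/d_S7737)² = 400.0/10.24 = 39.06.
m_S7413 − m_S7737 = −2.5 log₁₀(39.06) = -3.98.

-3.98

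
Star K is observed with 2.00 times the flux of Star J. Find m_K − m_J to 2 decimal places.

-0.75

m_K − m_J = −2.5 log₁₀(F_K/F_J) = −2.5 log₁₀(2.00) = −2.5 × (0.301) = -0.753.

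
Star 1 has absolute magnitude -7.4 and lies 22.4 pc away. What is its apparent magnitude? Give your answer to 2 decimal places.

m = M + 5 log₁₀(d/10 pc) = -7.4 + 5 log₁₀(22.4/10)
  = -7.4 + 5 × 0.350 = -7.4 + 1.75 = -5.65.

-5.65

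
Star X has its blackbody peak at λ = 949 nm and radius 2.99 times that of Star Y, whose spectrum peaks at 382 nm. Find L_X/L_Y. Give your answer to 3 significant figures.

0.235

Wien's law gives T ∝ 1/λ_max, so T_X/T_Y = λ_Y/λ_X = 382/949 = 0.4025.
Then L ∝ R²T⁴ gives L_X/L_Y = (2.99)² × (0.4025)⁴ = 8.940 × 0.02625 = 0.2347.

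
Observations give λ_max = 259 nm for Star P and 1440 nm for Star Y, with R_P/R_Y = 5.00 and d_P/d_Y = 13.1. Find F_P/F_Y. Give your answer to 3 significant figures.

139

Wien's law: T_P/T_Y = λ_Y/λ_P = 1440/259 = 5.560.
L_P/L_Y = (R_P/R_Y)²(T_P/T_Y)⁴ = (5.00)²(5.560)⁴ = 2.389×10^4.
F_P/F_Y = (L_P/L_Y)/(d_P/d_Y)² = 2.389×10^4/(13.1)² = 139.2.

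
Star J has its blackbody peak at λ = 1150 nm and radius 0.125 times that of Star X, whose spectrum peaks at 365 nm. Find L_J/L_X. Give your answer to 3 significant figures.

Wien's law gives T ∝ 1/λ_max, so T_J/T_X = λ_X/λ_J = 365/1150 = 0.3174.
Then L ∝ R²T⁴ gives L_J/L_X = (0.125)² × (0.3174)⁴ = 0.01562 × 0.01015 = 1.586×10^-4.

1.59×10^-4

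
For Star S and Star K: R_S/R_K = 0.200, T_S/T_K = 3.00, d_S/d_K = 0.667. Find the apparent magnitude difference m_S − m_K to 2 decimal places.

L_S/L_K = (0.200)²(3.00)⁴ = 3.240.
F_S/F_K = (L_S/L_K)/(d_S/d_K)² = 3.240/0.4449 = 7.283.
m_S − m_K = −2.5 log₁₀(7.283) = -2.16.

-2.16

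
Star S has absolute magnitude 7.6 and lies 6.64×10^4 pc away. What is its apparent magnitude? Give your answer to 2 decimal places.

m = M + 5 log₁₀(d/10 pc) = 7.6 + 5 log₁₀(6.64×10^4/10)
  = 7.6 + 5 × 3.822 = 7.6 + 19.11 = 26.71.

26.71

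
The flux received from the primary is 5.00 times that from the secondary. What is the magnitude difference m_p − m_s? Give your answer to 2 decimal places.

-1.75

m_p − m_s = −2.5 log₁₀(F_p/F_s) = −2.5 log₁₀(5.00) = −2.5 × (0.699) = -1.747.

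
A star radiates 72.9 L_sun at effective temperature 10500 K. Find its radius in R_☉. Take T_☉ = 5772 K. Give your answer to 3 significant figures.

2.58 R_☉

R/R_☉ = √(L/L_☉) / (T/T_☉)² = √(72.9) / (1.819)²
       = 8.538 / 3.309 = 2.580.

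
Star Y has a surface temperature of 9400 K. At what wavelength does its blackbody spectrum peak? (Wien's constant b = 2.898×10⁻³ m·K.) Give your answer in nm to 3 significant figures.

λ_max = b/T = 2.898×10⁻³ / 9400 = 3.08×10^-7 m = 308.3 nm.

308 nm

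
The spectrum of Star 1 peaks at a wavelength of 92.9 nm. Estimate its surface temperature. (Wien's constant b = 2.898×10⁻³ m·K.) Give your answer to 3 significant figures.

T = b/λ_max = 2.898×10⁻³ / (92.9×10⁻⁹) = 3.119×10^4 K.

3.12×10^4 K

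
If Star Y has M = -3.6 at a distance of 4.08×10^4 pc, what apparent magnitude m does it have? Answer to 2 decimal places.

14.45

m = M + 5 log₁₀(d/10 pc) = -3.6 + 5 log₁₀(4.08×10^4/10)
  = -3.6 + 5 × 3.611 = -3.6 + 18.05 = 14.45.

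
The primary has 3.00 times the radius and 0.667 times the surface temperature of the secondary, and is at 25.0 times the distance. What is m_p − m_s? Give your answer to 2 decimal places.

L_p/L_s = (3.00)²(0.667)⁴ = 1.781.
F_p/F_s = (L_p/L_s)/(d_p/d_s)² = 1.781/625.0 = 0.002850.
m_p − m_s = −2.5 log₁₀(0.002850) = 6.36.

6.36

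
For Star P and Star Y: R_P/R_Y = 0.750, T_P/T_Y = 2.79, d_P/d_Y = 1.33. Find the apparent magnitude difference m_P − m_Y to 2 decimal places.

-3.21

L_P/L_Y = (0.750)²(2.79)⁴ = 34.08.
F_P/F_Y = (L_P/L_Y)/(d_P/d_Y)² = 34.08/1.769 = 19.27.
m_P − m_Y = −2.5 log₁₀(19.27) = -3.21.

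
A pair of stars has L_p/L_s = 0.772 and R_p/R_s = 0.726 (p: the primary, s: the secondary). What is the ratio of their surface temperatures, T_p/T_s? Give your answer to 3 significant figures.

1.10

L ∝ R²T⁴ gives T ∝ (L/R²)^(1/4), so
T_p/T_s = (0.772 / 0.726²)^(1/4) = (1.465)^(1/4) = 1.100.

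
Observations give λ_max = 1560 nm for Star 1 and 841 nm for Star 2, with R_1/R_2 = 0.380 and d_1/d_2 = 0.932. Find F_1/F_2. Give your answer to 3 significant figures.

0.0140

Wien's law: T_1/T_2 = λ_2/λ_1 = 841/1560 = 0.5391.
L_1/L_2 = (R_1/R_2)²(T_1/T_2)⁴ = (0.380)²(0.5391)⁴ = 0.01220.
F_1/F_2 = (L_1/L_2)/(d_1/d_2)² = 0.01220/(0.932)² = 0.01404.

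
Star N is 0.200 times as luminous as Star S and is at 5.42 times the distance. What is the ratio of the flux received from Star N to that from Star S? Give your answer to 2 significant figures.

0.0068

F = L/(4πd²), so F_N/F_S = (L_N/L_S) / (d_N/d_S)²
= 0.200 / (5.42)² = 0.200 / 29.38 = 0.006808.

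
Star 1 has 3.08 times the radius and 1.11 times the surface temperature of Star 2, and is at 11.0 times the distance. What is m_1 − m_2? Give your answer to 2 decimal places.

L_1/L_2 = (3.08)²(1.11)⁴ = 14.40.
F_1/F_2 = (L_1/L_2)/(d_1/d_2)² = 14.40/121.0 = 0.1190.
m_1 − m_2 = −2.5 log₁₀(0.1190) = 2.31.

2.31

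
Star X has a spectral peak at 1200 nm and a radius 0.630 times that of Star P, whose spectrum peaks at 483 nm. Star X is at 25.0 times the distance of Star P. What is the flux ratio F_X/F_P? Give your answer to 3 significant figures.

1.67×10^-5

Wien's law: T_X/T_P = λ_P/λ_X = 483/1200 = 0.4025.
L_X/L_P = (R_X/R_P)²(T_X/T_P)⁴ = (0.630)²(0.4025)⁴ = 0.01042.
F_X/F_P = (L_X/L_P)/(d_X/d_P)² = 0.01042/(25.0)² = 1.667×10^-5.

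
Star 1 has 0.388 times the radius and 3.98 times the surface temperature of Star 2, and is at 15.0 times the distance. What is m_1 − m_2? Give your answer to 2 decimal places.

1.94

L_1/L_2 = (0.388)²(3.98)⁴ = 37.77.
F_1/F_2 = (L_1/L_2)/(d_1/d_2)² = 37.77/225.0 = 0.1679.
m_1 − m_2 = −2.5 log₁₀(0.1679) = 1.94.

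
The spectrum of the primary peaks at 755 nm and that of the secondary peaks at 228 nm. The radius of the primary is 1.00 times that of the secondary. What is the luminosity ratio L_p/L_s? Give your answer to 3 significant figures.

0.00832

Wien's law gives T ∝ 1/λ_max, so T_p/T_s = λ_s/λ_p = 228/755 = 0.3020.
Then L ∝ R²T⁴ gives L_p/L_s = (1.00)² × (0.3020)⁴ = 1.000 × 0.008317 = 0.008317.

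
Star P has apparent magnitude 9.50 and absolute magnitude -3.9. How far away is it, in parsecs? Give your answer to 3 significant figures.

4.79×10^3 pc

m − M = 5 log₁₀(d/10 pc)
9.50 − (-3.9) = 13.40 = 5 log₁₀(d/10)
d = 10 × 10^(13.40/5) = 10 × 10^2.680 = 4786 pc.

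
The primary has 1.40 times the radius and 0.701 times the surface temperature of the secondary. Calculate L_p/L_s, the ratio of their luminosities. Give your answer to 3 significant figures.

0.473

From the Stefan–Boltzmann law, L ∝ R²T⁴, so
L_p/L_s = (R_p/R_s)² (T_p/T_s)⁴ = (1.40)² × (0.701)⁴ = 1.960 × 0.2415 = 0.4733.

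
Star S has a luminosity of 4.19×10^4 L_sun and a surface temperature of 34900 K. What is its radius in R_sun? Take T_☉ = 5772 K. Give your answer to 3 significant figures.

5.60 R_sun

R/R_☉ = √(L/L_☉) / (T/T_☉)² = √(4.19×10^4) / (6.046)²
       = 204.7 / 36.56 = 5.599.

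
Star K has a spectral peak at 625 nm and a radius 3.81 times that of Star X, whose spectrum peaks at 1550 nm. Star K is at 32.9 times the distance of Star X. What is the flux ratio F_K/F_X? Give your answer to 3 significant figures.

Wien's law: T_K/T_X = λ_X/λ_K = 1550/625 = 2.480.
L_K/L_X = (R_K/R_X)²(T_K/T_X)⁴ = (3.81)²(2.480)⁴ = 549.1.
F_K/F_X = (L_K/L_X)/(d_K/d_X)² = 549.1/(32.9)² = 0.5073.

0.507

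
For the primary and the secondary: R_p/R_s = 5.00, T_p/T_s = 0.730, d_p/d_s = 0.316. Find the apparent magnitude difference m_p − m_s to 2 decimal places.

L_p/L_s = (5.00)²(0.730)⁴ = 7.100.
F_p/F_s = (L_p/L_s)/(d_p/d_s)² = 7.100/0.09986 = 71.10.
m_p − m_s = −2.5 log₁₀(71.10) = -4.63.

-4.63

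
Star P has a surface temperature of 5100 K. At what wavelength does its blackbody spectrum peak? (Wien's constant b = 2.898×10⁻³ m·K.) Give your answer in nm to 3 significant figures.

λ_max = b/T = 2.898×10⁻³ / 5100 = 5.68×10^-7 m = 568.2 nm.

568 nm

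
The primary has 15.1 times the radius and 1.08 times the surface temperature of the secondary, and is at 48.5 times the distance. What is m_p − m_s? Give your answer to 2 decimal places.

L_p/L_s = (15.1)²(1.08)⁴ = 310.2.
F_p/F_s = (L_p/L_s)/(d_p/d_s)² = 310.2/2352 = 0.1319.
m_p − m_s = −2.5 log₁₀(0.1319) = 2.20.

2.20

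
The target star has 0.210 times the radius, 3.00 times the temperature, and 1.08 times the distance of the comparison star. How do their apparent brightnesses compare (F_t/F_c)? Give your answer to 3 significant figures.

L_t/L_c = (R_t/R_c)²(T_t/T_c)⁴ = (0.210)² × (3.00)⁴ = 3.572.
F_t/F_c = (L_t/L_c)/(d_t/d_c)² = 3.572 / (1.08)² = 3.062.

3.06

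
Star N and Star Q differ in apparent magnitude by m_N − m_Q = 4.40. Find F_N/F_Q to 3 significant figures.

F_N/F_Q = 10^(−(m_N − m_Q)/2.5) = 10^(-4.40/2.5) = 10^-1.760 = 0.01738.

0.0174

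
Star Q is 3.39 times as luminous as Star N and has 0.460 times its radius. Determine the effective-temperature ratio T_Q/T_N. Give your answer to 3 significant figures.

L ∝ R²T⁴ gives T ∝ (L/R²)^(1/4), so
T_Q/T_N = (3.39 / 0.460²)^(1/4) = (16.02)^(1/4) = 2.001.

2.00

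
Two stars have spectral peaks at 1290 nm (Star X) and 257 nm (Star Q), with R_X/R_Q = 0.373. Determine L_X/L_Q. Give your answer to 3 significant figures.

Wien's law gives T ∝ 1/λ_max, so T_X/T_Q = λ_Q/λ_X = 257/1290 = 0.1992.
Then L ∝ R²T⁴ gives L_X/L_Q = (0.373)² × (0.1992)⁴ = 0.1391 × 0.001575 = 2.192×10^-4.

2.19×10^-4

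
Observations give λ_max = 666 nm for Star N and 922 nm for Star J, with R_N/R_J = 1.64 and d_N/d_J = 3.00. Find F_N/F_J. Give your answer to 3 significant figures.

Wien's law: T_N/T_J = λ_J/λ_N = 922/666 = 1.384.
L_N/L_J = (R_N/R_J)²(T_N/T_J)⁴ = (1.64)²(1.384)⁴ = 9.879.
F_N/F_J = (L_N/L_J)/(d_N/d_J)² = 9.879/(3.00)² = 1.098.

1.10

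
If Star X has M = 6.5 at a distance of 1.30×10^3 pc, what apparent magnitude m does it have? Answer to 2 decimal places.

17.07

m = M + 5 log₁₀(d/10 pc) = 6.5 + 5 log₁₀(1.30×10^3/10)
  = 6.5 + 5 × 2.114 = 6.5 + 10.57 = 17.07.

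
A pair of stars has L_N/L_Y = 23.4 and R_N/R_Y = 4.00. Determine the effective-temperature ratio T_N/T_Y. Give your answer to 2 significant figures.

1.1

L ∝ R²T⁴ gives T ∝ (L/R²)^(1/4), so
T_N/T_Y = (23.4 / 4.00²)^(1/4) = (1.462)^(1/4) = 1.100.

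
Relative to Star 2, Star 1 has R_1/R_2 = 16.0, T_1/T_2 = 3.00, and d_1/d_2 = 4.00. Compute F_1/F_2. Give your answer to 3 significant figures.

1.30×10^3

L_1/L_2 = (R_1/R_2)²(T_1/T_2)⁴ = (16.0)² × (3.00)⁴ = 2.074×10^4.
F_1/F_2 = (L_1/L_2)/(d_1/d_2)² = 2.074×10^4 / (4.00)² = 1296.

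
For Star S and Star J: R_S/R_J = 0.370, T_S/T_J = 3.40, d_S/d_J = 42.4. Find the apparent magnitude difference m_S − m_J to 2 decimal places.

4.98

L_S/L_J = (0.370)²(3.40)⁴ = 18.29.
F_S/F_J = (L_S/L_J)/(d_S/d_J)² = 18.29/1798 = 0.01018.
m_S − m_J = −2.5 log₁₀(0.01018) = 4.98.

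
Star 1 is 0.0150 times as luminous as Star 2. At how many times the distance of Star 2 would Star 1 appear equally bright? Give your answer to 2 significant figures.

Equal flux requires L_1/d_1² = L_2/d_2², so d_1/d_2 = √(L_1/L_2)
= √(0.0150) = 0.1225.

0.12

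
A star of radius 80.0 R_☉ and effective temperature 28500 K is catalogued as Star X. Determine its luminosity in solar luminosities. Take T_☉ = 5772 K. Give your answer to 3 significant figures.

3.80×10^6 solar luminosities

L/L_☉ = (R/R_☉)² (T/T_☉)⁴ = (80.0)² × (28500/5772)⁴
       = 6400 × (4.938)⁴ = 6400 × 594.4 = 3.804×10^6.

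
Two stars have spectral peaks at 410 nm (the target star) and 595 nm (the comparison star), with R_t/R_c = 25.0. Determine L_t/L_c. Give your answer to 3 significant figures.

2.77×10^3

Wien's law gives T ∝ 1/λ_max, so T_t/T_c = λ_c/λ_t = 595/410 = 1.451.
Then L ∝ R²T⁴ gives L_t/L_c = (25.0)² × (1.451)⁴ = 625.0 × 4.435 = 2772.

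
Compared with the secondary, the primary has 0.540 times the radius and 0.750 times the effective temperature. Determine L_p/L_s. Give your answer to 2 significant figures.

From the Stefan–Boltzmann law, L ∝ R²T⁴, so
L_p/L_s = (R_p/R_s)² (T_p/T_s)⁴ = (0.540)² × (0.750)⁴ = 0.2916 × 0.3164 = 0.09226.

0.092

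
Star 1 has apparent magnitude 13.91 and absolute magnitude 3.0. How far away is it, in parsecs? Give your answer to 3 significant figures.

1.52×10^3 pc

m − M = 5 log₁₀(d/10 pc)
13.91 − (3.0) = 10.91 = 5 log₁₀(d/10)
d = 10 × 10^(10.91/5) = 10 × 10^2.182 = 1521 pc.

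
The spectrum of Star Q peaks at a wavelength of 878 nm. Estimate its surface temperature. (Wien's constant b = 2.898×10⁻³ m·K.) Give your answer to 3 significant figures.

T = b/λ_max = 2.898×10⁻³ / (878×10⁻⁹) = 3301 K.

3.30×10^3 K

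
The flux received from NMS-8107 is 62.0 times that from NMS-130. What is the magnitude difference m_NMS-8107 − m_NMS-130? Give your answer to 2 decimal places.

-4.48

m_NMS-8107 − m_NMS-130 = −2.5 log₁₀(F_NMS-8107/F_NMS-130) = −2.5 log₁₀(62.0) = −2.5 × (1.792) = -4.481.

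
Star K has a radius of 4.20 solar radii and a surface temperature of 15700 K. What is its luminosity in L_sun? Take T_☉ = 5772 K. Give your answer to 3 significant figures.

L/L_☉ = (R/R_☉)² (T/T_☉)⁴ = (4.20)² × (15700/5772)⁴
       = 17.64 × (2.720)⁴ = 17.64 × 54.74 = 965.6.

966 L_sun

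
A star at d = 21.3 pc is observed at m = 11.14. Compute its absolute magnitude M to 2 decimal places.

9.50

M = m − 5 log₁₀(d/10 pc) = 11.14 − 5 log₁₀(21.3/10)
  = 11.14 − 5 × 0.328 = 11.14 − 1.64 = 9.50.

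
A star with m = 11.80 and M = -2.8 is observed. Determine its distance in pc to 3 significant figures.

8.32×10^3 pc

m − M = 5 log₁₀(d/10 pc)
11.80 − (-2.8) = 14.60 = 5 log₁₀(d/10)
d = 10 × 10^(14.60/5) = 10 × 10^2.920 = 8318 pc.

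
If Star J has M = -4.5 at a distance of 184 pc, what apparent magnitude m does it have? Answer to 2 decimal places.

m = M + 5 log₁₀(d/10 pc) = -4.5 + 5 log₁₀(184/10)
  = -4.5 + 5 × 1.265 = -4.5 + 6.32 = 1.82.

1.82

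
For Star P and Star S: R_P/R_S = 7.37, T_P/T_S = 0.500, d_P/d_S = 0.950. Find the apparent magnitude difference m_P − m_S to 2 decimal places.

-1.44

L_P/L_S = (7.37)²(0.500)⁴ = 3.395.
F_P/F_S = (L_P/L_S)/(d_P/d_S)² = 3.395/0.9025 = 3.762.
m_P − m_S = −2.5 log₁₀(3.762) = -1.44.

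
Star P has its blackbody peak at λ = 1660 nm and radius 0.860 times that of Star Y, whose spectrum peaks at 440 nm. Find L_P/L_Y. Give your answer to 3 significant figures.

0.00365

Wien's law gives T ∝ 1/λ_max, so T_P/T_Y = λ_Y/λ_P = 440/1660 = 0.2651.
Then L ∝ R²T⁴ gives L_P/L_Y = (0.860)² × (0.2651)⁴ = 0.7396 × 0.004936 = 0.003651.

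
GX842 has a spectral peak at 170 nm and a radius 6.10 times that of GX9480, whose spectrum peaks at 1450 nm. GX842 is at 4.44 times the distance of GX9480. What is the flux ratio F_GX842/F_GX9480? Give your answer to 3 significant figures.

Wien's law: T_GX842/T_GX9480 = λ_GX9480/λ_GX842 = 1450/170 = 8.529.
L_GX842/L_GX9480 = (R_GX842/R_GX9480)²(T_GX842/T_GX9480)⁴ = (6.10)²(8.529)⁴ = 1.969×10^5.
F_GX842/F_GX9480 = (L_GX842/L_GX9480)/(d_GX842/d_GX9480)² = 1.969×10^5/(4.44)² = 9990.

9.99×10^3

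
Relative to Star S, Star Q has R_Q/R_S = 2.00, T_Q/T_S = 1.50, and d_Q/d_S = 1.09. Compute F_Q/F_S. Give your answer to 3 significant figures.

L_Q/L_S = (R_Q/R_S)²(T_Q/T_S)⁴ = (2.00)² × (1.50)⁴ = 20.25.
F_Q/F_S = (L_Q/L_S)/(d_Q/d_S)² = 20.25 / (1.09)² = 17.04.

17.0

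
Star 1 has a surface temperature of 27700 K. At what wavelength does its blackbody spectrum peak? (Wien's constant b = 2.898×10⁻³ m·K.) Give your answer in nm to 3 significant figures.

λ_max = b/T = 2.898×10⁻³ / 27700 = 1.05×10^-7 m = 104.6 nm.

105 nm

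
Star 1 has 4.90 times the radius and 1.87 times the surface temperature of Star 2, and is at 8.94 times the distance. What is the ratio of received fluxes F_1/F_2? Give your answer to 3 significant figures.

L_1/L_2 = (R_1/R_2)²(T_1/T_2)⁴ = (4.90)² × (1.87)⁴ = 293.6.
F_1/F_2 = (L_1/L_2)/(d_1/d_2)² = 293.6 / (8.94)² = 3.674.

3.67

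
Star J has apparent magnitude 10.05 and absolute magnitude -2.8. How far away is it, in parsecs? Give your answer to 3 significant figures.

m − M = 5 log₁₀(d/10 pc)
10.05 − (-2.8) = 12.85 = 5 log₁₀(d/10)
d = 10 × 10^(12.85/5) = 10 × 10^2.570 = 3715 pc.

3.72×10^3 pc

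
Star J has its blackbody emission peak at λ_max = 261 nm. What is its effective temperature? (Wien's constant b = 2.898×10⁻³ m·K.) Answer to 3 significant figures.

1.11×10^4 K

T = b/λ_max = 2.898×10⁻³ / (261×10⁻⁹) = 1.110×10^4 K.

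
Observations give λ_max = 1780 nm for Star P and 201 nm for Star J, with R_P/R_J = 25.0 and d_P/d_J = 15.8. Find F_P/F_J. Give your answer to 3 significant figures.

Wien's law: T_P/T_J = λ_J/λ_P = 201/1780 = 0.1129.
L_P/L_J = (R_P/R_J)²(T_P/T_J)⁴ = (25.0)²(0.1129)⁴ = 0.1016.
F_P/F_J = (L_P/L_J)/(d_P/d_J)² = 0.1016/(15.8)² = 4.071×10^-4.

4.07×10^-4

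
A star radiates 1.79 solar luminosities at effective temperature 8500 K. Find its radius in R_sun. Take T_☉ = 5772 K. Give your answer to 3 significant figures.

0.617 R_sun

R/R_☉ = √(L/L_☉) / (T/T_☉)² = √(1.79) / (1.473)²
       = 1.338 / 2.169 = 0.6169.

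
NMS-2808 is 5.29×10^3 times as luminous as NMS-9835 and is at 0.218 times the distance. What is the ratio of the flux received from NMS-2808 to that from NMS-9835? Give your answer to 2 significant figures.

F = L/(4πd²), so F_NMS-2808/F_NMS-9835 = (L_NMS-2808/L_NMS-9835) / (d_NMS-2808/d_NMS-9835)²
= 5.29×10^3 / (0.218)² = 5.29×10^3 / 0.04752 = 1.113×10^5.

1.1×10^5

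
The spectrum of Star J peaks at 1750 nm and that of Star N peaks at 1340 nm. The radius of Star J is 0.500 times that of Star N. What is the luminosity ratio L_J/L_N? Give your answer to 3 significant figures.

Wien's law gives T ∝ 1/λ_max, so T_J/T_N = λ_N/λ_J = 1340/1750 = 0.7657.
Then L ∝ R²T⁴ gives L_J/L_N = (0.500)² × (0.7657)⁴ = 0.2500 × 0.3438 = 0.08594.

0.0859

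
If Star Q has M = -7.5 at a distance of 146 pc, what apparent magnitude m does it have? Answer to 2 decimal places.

m = M + 5 log₁₀(d/10 pc) = -7.5 + 5 log₁₀(146/10)
  = -7.5 + 5 × 1.164 = -7.5 + 5.82 = -1.68.

-1.68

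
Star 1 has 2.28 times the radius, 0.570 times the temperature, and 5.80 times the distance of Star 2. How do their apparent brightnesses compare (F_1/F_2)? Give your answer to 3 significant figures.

0.0163

L_1/L_2 = (R_1/R_2)²(T_1/T_2)⁴ = (2.28)² × (0.570)⁴ = 0.5487.
F_1/F_2 = (L_1/L_2)/(d_1/d_2)² = 0.5487 / (5.80)² = 0.01631.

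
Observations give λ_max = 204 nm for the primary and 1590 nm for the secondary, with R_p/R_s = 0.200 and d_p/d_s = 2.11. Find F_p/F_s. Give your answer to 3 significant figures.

33.2

Wien's law: T_p/T_s = λ_s/λ_p = 1590/204 = 7.794.
L_p/L_s = (R_p/R_s)²(T_p/T_s)⁴ = (0.200)²(7.794)⁴ = 147.6.
F_p/F_s = (L_p/L_s)/(d_p/d_s)² = 147.6/(2.11)² = 33.16.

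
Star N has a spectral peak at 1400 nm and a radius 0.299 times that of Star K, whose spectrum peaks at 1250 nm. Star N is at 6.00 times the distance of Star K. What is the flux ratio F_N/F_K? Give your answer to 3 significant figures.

Wien's law: T_N/T_K = λ_K/λ_N = 1250/1400 = 0.8929.
L_N/L_K = (R_N/R_K)²(T_N/T_K)⁴ = (0.299)²(0.8929)⁴ = 0.05682.
F_N/F_K = (L_N/L_K)/(d_N/d_K)² = 0.05682/(6.00)² = 0.001578.

0.00158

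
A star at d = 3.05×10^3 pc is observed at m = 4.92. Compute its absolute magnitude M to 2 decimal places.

-7.50

M = m − 5 log₁₀(d/10 pc) = 4.92 − 5 log₁₀(3.05×10^3/10)
  = 4.92 − 5 × 2.484 = 4.92 − 12.42 = -7.50.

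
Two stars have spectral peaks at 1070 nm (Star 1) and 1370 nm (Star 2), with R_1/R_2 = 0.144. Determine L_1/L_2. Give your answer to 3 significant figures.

0.0557

Wien's law gives T ∝ 1/λ_max, so T_1/T_2 = λ_2/λ_1 = 1370/1070 = 1.280.
Then L ∝ R²T⁴ gives L_1/L_2 = (0.144)² × (1.280)⁴ = 0.02074 × 2.687 = 0.05573.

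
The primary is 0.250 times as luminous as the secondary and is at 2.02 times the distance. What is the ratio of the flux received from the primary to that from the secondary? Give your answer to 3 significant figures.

0.0613

F = L/(4πd²), so F_p/F_s = (L_p/L_s) / (d_p/d_s)²
= 0.250 / (2.02)² = 0.250 / 4.080 = 0.06127.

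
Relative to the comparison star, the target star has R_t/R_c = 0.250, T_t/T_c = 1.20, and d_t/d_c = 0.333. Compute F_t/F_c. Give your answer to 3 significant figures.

L_t/L_c = (R_t/R_c)²(T_t/T_c)⁴ = (0.250)² × (1.20)⁴ = 0.1296.
F_t/F_c = (L_t/L_c)/(d_t/d_c)² = 0.1296 / (0.333)² = 1.169.

1.17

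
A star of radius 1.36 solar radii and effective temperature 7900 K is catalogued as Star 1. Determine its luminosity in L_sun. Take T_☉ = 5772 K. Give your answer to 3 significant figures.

6.49 L_sun

L/L_☉ = (R/R_☉)² (T/T_☉)⁴ = (1.36)² × (7900/5772)⁴
       = 1.850 × (1.369)⁴ = 1.850 × 3.509 = 6.491.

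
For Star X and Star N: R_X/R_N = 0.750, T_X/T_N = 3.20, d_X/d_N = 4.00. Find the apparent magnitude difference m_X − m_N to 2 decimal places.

L_X/L_N = (0.750)²(3.20)⁴ = 58.98.
F_X/F_N = (L_X/L_N)/(d_X/d_N)² = 58.98/16.00 = 3.686.
m_X − m_N = −2.5 log₁₀(3.686) = -1.42.

-1.42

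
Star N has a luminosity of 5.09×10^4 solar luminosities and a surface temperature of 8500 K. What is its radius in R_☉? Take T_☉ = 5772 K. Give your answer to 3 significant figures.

104 R_☉

R/R_☉ = √(L/L_☉) / (T/T_☉)² = √(5.09×10^4) / (1.473)²
       = 225.6 / 2.169 = 104.0.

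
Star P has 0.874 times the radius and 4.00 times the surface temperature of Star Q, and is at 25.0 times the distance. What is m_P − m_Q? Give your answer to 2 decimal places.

L_P/L_Q = (0.874)²(4.00)⁴ = 195.6.
F_P/F_Q = (L_P/L_Q)/(d_P/d_Q)² = 195.6/625.0 = 0.3129.
m_P − m_Q = −2.5 log₁₀(0.3129) = 1.26.

1.26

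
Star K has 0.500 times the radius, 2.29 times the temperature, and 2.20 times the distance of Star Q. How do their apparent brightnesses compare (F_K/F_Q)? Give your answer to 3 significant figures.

L_K/L_Q = (R_K/R_Q)²(T_K/T_Q)⁴ = (0.500)² × (2.29)⁴ = 6.875.
F_K/F_Q = (L_K/L_Q)/(d_K/d_Q)² = 6.875 / (2.20)² = 1.420.

1.42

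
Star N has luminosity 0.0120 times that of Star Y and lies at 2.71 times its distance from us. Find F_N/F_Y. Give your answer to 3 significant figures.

0.00163

F = L/(4πd²), so F_N/F_Y = (L_N/L_Y) / (d_N/d_Y)²
= 0.0120 / (2.71)² = 0.0120 / 7.344 = 0.001634.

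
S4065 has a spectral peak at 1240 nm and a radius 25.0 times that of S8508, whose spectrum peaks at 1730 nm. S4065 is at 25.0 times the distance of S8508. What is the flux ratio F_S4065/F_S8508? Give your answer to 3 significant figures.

3.79

Wien's law: T_S4065/T_S8508 = λ_S8508/λ_S4065 = 1730/1240 = 1.395.
L_S4065/L_S8508 = (R_S4065/R_S8508)²(T_S4065/T_S8508)⁴ = (25.0)²(1.395)⁴ = 2368.
F_S4065/F_S8508 = (L_S4065/L_S8508)/(d_S4065/d_S8508)² = 2368/(25.0)² = 3.789.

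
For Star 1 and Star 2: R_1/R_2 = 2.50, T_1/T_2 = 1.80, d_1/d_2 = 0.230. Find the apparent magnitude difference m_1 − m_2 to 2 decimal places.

L_1/L_2 = (2.50)²(1.80)⁴ = 65.61.
F_1/F_2 = (L_1/L_2)/(d_1/d_2)² = 65.61/0.05290 = 1240.
m_1 − m_2 = −2.5 log₁₀(1240) = -7.73.

-7.73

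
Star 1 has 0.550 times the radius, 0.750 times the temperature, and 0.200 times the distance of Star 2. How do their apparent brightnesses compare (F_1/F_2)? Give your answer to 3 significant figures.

L_1/L_2 = (R_1/R_2)²(T_1/T_2)⁴ = (0.550)² × (0.750)⁴ = 0.09571.
F_1/F_2 = (L_1/L_2)/(d_1/d_2)² = 0.09571 / (0.200)² = 2.393.

2.39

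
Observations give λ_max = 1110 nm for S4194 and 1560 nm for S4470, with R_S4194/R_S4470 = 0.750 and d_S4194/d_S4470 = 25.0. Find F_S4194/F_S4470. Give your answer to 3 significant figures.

0.00351

Wien's law: T_S4194/T_S4470 = λ_S4470/λ_S4194 = 1560/1110 = 1.405.
L_S4194/L_S4470 = (R_S4194/R_S4470)²(T_S4194/T_S4470)⁴ = (0.750)²(1.405)⁴ = 2.194.
F_S4194/F_S4470 = (L_S4194/L_S4470)/(d_S4194/d_S4470)² = 2.194/(25.0)² = 0.003511.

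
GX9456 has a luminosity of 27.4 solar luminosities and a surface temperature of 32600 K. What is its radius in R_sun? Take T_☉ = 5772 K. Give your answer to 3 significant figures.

R/R_☉ = √(L/L_☉) / (T/T_☉)² = √(27.4) / (5.648)²
       = 5.235 / 31.90 = 0.1641.

0.164 R_sun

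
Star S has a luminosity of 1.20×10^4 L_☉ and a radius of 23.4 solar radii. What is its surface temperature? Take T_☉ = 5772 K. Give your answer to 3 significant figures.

T/T_☉ = (L/L_☉)^(1/4) / (R/R_☉)^(1/2)
T = 5772 × (1.20×10^4)^(1/4) / √(23.4) = 5772 × 10.47 / 4.837 = 1.249×10^4 K.

1.25×10^4 K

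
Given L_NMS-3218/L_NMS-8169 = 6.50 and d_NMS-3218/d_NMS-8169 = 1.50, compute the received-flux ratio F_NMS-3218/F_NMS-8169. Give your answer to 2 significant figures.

2.9

F = L/(4πd²), so F_NMS-3218/F_NMS-8169 = (L_NMS-3218/L_NMS-8169) / (d_NMS-3218/d_NMS-8169)²
= 6.50 / (1.50)² = 6.50 / 2.250 = 2.889.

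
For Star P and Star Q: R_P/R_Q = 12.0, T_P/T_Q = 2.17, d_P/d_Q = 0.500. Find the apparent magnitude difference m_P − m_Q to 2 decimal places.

L_P/L_Q = (12.0)²(2.17)⁴ = 3193.
F_P/F_Q = (L_P/L_Q)/(d_P/d_Q)² = 3193/0.2500 = 1.277×10^4.
m_P − m_Q = −2.5 log₁₀(1.277×10^4) = -10.27.

-10.27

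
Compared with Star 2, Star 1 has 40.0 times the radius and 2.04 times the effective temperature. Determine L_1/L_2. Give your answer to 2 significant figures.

From the Stefan–Boltzmann law, L ∝ R²T⁴, so
L_1/L_2 = (R_1/R_2)² (T_1/T_2)⁴ = (40.0)² × (2.04)⁴ = 1600 × 17.32 = 2.771×10^4.

2.8×10^4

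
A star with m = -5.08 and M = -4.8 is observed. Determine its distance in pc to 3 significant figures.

m − M = 5 log₁₀(d/10 pc)
-5.08 − (-4.8) = -0.28 = 5 log₁₀(d/10)
d = 10 × 10^(-0.28/5) = 10 × 10^-0.056 = 8.790 pc.

8.79 pc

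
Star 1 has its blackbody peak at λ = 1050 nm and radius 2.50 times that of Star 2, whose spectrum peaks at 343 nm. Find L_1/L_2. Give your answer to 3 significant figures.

Wien's law gives T ∝ 1/λ_max, so T_1/T_2 = λ_2/λ_1 = 343/1050 = 0.3267.
Then L ∝ R²T⁴ gives L_1/L_2 = (2.50)² × (0.3267)⁴ = 6.250 × 0.01139 = 0.07117.

0.0712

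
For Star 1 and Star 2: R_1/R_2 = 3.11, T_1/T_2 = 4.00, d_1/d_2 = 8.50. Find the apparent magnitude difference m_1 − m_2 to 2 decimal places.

L_1/L_2 = (3.11)²(4.00)⁴ = 2476.
F_1/F_2 = (L_1/L_2)/(d_1/d_2)² = 2476/72.25 = 34.27.
m_1 − m_2 = −2.5 log₁₀(34.27) = -3.84.

-3.84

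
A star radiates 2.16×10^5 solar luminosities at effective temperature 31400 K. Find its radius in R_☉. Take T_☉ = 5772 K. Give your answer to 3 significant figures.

15.7 R_☉

R/R_☉ = √(L/L_☉) / (T/T_☉)² = √(2.16×10^5) / (5.440)²
       = 464.8 / 29.59 = 15.70.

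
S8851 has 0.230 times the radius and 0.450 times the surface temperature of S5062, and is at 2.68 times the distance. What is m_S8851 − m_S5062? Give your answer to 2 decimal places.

L_S8851/L_S5062 = (0.230)²(0.450)⁴ = 0.002169.
F_S8851/F_S5062 = (L_S8851/L_S5062)/(d_S8851/d_S5062)² = 0.002169/7.182 = 3.020×10^-4.
m_S8851 − m_S5062 = −2.5 log₁₀(3.020×10^-4) = 8.80.

8.80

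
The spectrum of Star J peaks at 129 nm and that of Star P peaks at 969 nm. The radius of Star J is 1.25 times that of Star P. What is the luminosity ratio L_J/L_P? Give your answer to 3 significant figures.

Wien's law gives T ∝ 1/λ_max, so T_J/T_P = λ_P/λ_J = 969/129 = 7.512.
Then L ∝ R²T⁴ gives L_J/L_P = (1.25)² × (7.512)⁴ = 1.562 × 3184 = 4975.

4.97×10^3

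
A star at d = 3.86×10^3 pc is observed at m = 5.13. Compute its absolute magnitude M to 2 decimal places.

M = m − 5 log₁₀(d/10 pc) = 5.13 − 5 log₁₀(3.86×10^3/10)
  = 5.13 − 5 × 2.587 = 5.13 − 12.93 = -7.80.

-7.80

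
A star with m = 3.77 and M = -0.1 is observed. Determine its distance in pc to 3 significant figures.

m − M = 5 log₁₀(d/10 pc)
3.77 − (-0.1) = 3.87 = 5 log₁₀(d/10)
d = 10 × 10^(3.87/5) = 10 × 10^0.774 = 59.43 pc.

59.4 pc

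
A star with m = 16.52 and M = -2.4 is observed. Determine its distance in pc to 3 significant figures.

m − M = 5 log₁₀(d/10 pc)
16.52 − (-2.4) = 18.92 = 5 log₁₀(d/10)
d = 10 × 10^(18.92/5) = 10 × 10^3.784 = 6.081×10^4 pc.

6.08×10^4 pc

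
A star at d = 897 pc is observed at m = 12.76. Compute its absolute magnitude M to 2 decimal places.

M = m − 5 log₁₀(d/10 pc) = 12.76 − 5 log₁₀(897/10)
  = 12.76 − 5 × 1.953 = 12.76 − 9.76 = 3.00.

3.00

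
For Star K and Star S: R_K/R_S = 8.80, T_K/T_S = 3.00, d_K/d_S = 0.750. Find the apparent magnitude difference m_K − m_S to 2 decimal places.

-10.12

L_K/L_S = (8.80)²(3.00)⁴ = 6273.
F_K/F_S = (L_K/L_S)/(d_K/d_S)² = 6273/0.5625 = 1.115×10^4.
m_K − m_S = −2.5 log₁₀(1.115×10^4) = -10.12.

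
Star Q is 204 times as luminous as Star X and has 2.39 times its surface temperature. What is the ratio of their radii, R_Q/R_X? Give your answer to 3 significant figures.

L ∝ R²T⁴ gives R ∝ √L / T², so
R_Q/R_X = √(204) / (2.39)² = 14.28 / 5.712 = 2.500.

2.50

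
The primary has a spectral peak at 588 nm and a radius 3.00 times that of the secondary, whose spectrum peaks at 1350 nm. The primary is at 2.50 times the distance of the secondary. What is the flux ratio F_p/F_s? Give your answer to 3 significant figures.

40.0

Wien's law: T_p/T_s = λ_s/λ_p = 1350/588 = 2.296.
L_p/L_s = (R_p/R_s)²(T_p/T_s)⁴ = (3.00)²(2.296)⁴ = 250.1.
F_p/F_s = (L_p/L_s)/(d_p/d_s)² = 250.1/(2.50)² = 40.01.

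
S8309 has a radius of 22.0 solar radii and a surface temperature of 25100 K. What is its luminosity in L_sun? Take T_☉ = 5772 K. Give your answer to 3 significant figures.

1.73×10^5 L_sun

L/L_☉ = (R/R_☉)² (T/T_☉)⁴ = (22.0)² × (25100/5772)⁴
       = 484.0 × (4.349)⁴ = 484.0 × 357.6 = 1.731×10^5.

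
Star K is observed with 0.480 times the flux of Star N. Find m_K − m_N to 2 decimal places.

m_K − m_N = −2.5 log₁₀(F_K/F_N) = −2.5 log₁₀(0.480) = −2.5 × (-0.319) = 0.797.

0.80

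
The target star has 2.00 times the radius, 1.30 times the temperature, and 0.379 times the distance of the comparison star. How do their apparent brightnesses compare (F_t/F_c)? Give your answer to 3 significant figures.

79.5

L_t/L_c = (R_t/R_c)²(T_t/T_c)⁴ = (2.00)² × (1.30)⁴ = 11.42.
F_t/F_c = (L_t/L_c)/(d_t/d_c)² = 11.42 / (0.379)² = 79.53.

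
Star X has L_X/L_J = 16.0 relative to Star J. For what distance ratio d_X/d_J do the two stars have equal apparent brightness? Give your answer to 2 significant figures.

4.0

Equal flux requires L_X/d_X² = L_J/d_J², so d_X/d_J = √(L_X/L_J)
= √(16.0) = 4.000.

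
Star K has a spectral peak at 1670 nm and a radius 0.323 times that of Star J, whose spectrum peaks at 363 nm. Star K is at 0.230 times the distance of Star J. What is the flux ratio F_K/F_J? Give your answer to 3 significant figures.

Wien's law: T_K/T_J = λ_J/λ_K = 363/1670 = 0.2174.
L_K/L_J = (R_K/R_J)²(T_K/T_J)⁴ = (0.323)²(0.2174)⁴ = 2.329×10^-4.
F_K/F_J = (L_K/L_J)/(d_K/d_J)² = 2.329×10^-4/(0.230)² = 0.004403.

0.00440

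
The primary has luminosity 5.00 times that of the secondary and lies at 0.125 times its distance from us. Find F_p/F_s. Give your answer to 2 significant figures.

3.2×10^2

F = L/(4πd²), so F_p/F_s = (L_p/L_s) / (d_p/d_s)²
= 5.00 / (0.125)² = 5.00 / 0.01562 = 320.0.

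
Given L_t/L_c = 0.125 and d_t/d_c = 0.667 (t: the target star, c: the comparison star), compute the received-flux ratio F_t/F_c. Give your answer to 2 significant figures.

F = L/(4πd²), so F_t/F_c = (L_t/L_c) / (d_t/d_c)²
= 0.125 / (0.667)² = 0.125 / 0.4449 = 0.2810.

0.28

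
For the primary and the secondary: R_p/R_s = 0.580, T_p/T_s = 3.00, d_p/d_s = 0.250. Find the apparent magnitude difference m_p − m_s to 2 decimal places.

-6.60

L_p/L_s = (0.580)²(3.00)⁴ = 27.25.
F_p/F_s = (L_p/L_s)/(d_p/d_s)² = 27.25/0.06250 = 436.0.
m_p − m_s = −2.5 log₁₀(436.0) = -6.60.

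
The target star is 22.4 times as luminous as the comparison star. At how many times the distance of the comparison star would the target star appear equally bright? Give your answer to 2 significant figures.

Equal flux requires L_t/d_t² = L_c/d_c², so d_t/d_c = √(L_t/L_c)
= √(22.4) = 4.733.

4.7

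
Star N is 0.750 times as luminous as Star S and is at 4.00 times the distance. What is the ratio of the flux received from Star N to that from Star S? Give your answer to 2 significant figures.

0.047

F = L/(4πd²), so F_N/F_S = (L_N/L_S) / (d_N/d_S)²
= 0.750 / (4.00)² = 0.750 / 16.00 = 0.04688.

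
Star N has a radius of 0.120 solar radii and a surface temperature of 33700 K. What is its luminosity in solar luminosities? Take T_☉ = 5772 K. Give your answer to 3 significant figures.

L/L_☉ = (R/R_☉)² (T/T_☉)⁴ = (0.120)² × (33700/5772)⁴
       = 0.01440 × (5.839)⁴ = 0.01440 × 1162 = 16.73.

16.7 solar luminosities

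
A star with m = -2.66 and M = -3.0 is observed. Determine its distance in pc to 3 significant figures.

m − M = 5 log₁₀(d/10 pc)
-2.66 − (-3.0) = 0.34 = 5 log₁₀(d/10)
d = 10 × 10^(0.34/5) = 10 × 10^0.068 = 11.69 pc.

11.7 pc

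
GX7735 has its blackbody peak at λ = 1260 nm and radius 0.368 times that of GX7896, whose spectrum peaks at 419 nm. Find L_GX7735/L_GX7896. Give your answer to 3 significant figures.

Wien's law gives T ∝ 1/λ_max, so T_GX7735/T_GX7896 = λ_GX7896/λ_GX7735 = 419/1260 = 0.3325.
Then L ∝ R²T⁴ gives L_GX7735/L_GX7896 = (0.368)² × (0.3325)⁴ = 0.1354 × 0.01223 = 0.001656.

0.00166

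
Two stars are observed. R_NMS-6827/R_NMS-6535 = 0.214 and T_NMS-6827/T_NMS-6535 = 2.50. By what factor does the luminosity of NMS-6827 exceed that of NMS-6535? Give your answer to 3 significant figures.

1.79

From the Stefan–Boltzmann law, L ∝ R²T⁴, so
L_NMS-6827/L_NMS-6535 = (R_NMS-6827/R_NMS-6535)² (T_NMS-6827/T_NMS-6535)⁴ = (0.214)² × (2.50)⁴ = 0.04580 × 39.06 = 1.789.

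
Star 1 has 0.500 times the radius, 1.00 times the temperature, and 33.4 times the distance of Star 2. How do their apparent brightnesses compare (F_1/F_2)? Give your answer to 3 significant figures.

L_1/L_2 = (R_1/R_2)²(T_1/T_2)⁴ = (0.500)² × (1.00)⁴ = 0.2500.
F_1/F_2 = (L_1/L_2)/(d_1/d_2)² = 0.2500 / (33.4)² = 2.241×10^-4.

2.24×10^-4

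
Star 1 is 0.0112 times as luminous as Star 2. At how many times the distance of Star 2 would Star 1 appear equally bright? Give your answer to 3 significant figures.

Equal flux requires L_1/d_1² = L_2/d_2², so d_1/d_2 = √(L_1/L_2)
= √(0.0112) = 0.1058.

0.106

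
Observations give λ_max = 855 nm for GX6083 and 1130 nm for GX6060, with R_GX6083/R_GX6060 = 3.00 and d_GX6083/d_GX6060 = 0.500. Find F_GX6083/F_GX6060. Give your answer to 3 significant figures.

110

Wien's law: T_GX6083/T_GX6060 = λ_GX6060/λ_GX6083 = 1130/855 = 1.322.
L_GX6083/L_GX6060 = (R_GX6083/R_GX6060)²(T_GX6083/T_GX6060)⁴ = (3.00)²(1.322)⁴ = 27.46.
F_GX6083/F_GX6060 = (L_GX6083/L_GX6060)/(d_GX6083/d_GX6060)² = 27.46/(0.500)² = 109.8.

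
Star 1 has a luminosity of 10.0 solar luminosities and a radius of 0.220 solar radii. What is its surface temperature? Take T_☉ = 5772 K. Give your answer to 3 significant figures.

T/T_☉ = (L/L_☉)^(1/4) / (R/R_☉)^(1/2)
T = 5772 × (10.0)^(1/4) / √(0.220) = 5772 × 1.778 / 0.4690 = 2.188×10^4 K.

2.19×10^4 K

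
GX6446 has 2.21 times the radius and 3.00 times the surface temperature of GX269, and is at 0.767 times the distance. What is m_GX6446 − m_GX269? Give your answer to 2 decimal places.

L_GX6446/L_GX269 = (2.21)²(3.00)⁴ = 395.6.
F_GX6446/F_GX269 = (L_GX6446/L_GX269)/(d_GX6446/d_GX269)² = 395.6/0.5883 = 672.5.
m_GX6446 − m_GX269 = −2.5 log₁₀(672.5) = -7.07.

-7.07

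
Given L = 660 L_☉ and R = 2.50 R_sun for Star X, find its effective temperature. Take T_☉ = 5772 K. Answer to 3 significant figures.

1.85×10^4 K

T/T_☉ = (L/L_☉)^(1/4) / (R/R_☉)^(1/2)
T = 5772 × (660)^(1/4) / √(2.50) = 5772 × 5.069 / 1.581 = 1.850×10^4 K.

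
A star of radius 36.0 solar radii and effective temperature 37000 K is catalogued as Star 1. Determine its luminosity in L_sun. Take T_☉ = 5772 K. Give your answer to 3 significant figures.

L/L_☉ = (R/R_☉)² (T/T_☉)⁴ = (36.0)² × (37000/5772)⁴
       = 1296 × (6.410)⁴ = 1296 × 1689 = 2.188×10^6.

2.19×10^6 L_sun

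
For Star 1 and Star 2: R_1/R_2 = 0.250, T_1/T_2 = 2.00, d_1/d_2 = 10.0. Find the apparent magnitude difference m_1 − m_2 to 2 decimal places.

5.00

L_1/L_2 = (0.250)²(2.00)⁴ = 1.000.
F_1/F_2 = (L_1/L_2)/(d_1/d_2)² = 1.000/100.0 = 0.01000.
m_1 − m_2 = −2.5 log₁₀(0.01000) = 5.00.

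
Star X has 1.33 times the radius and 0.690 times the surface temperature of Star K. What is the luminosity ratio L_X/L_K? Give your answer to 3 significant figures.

0.401

From the Stefan–Boltzmann law, L ∝ R²T⁴, so
L_X/L_K = (R_X/R_K)² (T_X/T_K)⁴ = (1.33)² × (0.690)⁴ = 1.769 × 0.2267 = 0.4010.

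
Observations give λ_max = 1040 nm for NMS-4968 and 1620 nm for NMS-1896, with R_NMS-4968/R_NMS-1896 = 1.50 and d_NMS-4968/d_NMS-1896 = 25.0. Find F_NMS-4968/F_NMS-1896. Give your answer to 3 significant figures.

Wien's law: T_NMS-4968/T_NMS-1896 = λ_NMS-1896/λ_NMS-4968 = 1620/1040 = 1.558.
L_NMS-4968/L_NMS-1896 = (R_NMS-4968/R_NMS-1896)²(T_NMS-4968/T_NMS-1896)⁴ = (1.50)²(1.558)⁴ = 13.25.
F_NMS-4968/F_NMS-1896 = (L_NMS-4968/L_NMS-1896)/(d_NMS-4968/d_NMS-1896)² = 13.25/(25.0)² = 0.02119.

0.0212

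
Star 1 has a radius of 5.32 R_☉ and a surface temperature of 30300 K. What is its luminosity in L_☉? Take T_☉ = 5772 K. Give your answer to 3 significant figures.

2.15×10^4 L_☉

L/L_☉ = (R/R_☉)² (T/T_☉)⁴ = (5.32)² × (30300/5772)⁴
       = 28.30 × (5.249)⁴ = 28.30 × 759.4 = 2.149×10^4.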